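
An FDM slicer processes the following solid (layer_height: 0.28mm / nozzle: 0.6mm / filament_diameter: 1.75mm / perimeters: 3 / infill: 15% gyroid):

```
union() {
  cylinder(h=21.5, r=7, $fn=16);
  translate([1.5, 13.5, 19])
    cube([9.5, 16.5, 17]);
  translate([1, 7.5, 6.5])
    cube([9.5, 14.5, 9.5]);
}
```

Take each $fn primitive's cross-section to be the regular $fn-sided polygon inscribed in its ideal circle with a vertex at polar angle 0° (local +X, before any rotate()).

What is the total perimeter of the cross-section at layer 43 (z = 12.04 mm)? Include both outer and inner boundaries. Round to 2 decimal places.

At z = 12.04 mm: the r=7 cylinder contributes a regular 16-gon of circumradius 7 (perimeter = 2·16·7.000·sin(180°/16) = 43.70 mm); the cube at (1.5, 13.5) does not reach this height (z outside [19, 36]); the 9.5×14.5 cube at (1, 7.5) contributes its full rectangle (perimeter 48.00 mm); Taking the union: the 2 present regions are separate (no shared area or edge), so areas and boundary lengths simply add and each stays a separate island — boundary = 91.70 mm. Overall, the cross-section has 2 separate islands. Total boundary length (outer) = 91.70 mm.

91.70 mm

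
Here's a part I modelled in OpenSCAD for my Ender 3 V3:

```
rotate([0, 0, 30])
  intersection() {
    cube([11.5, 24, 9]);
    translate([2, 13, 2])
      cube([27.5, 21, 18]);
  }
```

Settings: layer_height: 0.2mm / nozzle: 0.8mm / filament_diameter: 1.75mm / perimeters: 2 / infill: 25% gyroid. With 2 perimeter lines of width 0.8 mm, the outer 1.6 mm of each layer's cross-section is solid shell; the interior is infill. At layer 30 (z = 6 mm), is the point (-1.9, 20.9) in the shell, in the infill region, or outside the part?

infill

At z = 6 mm: the cube (footprint 11.5×24) is included at this height; the cube at (2, 13) (footprint 27.5×21) is included at this height; Taking the intersection: the 27.5×21 cube at (2, 13) partially overlaps the 11.5×24 cube; clipping to the common part keeps 104.50 mm² — 1 connected region; (rotated 30° about Z; rotation is an isometry so areas/perimeters/island counts are preserved). Overall, the cross-section is a single solid region. Undo the 30° rotation: the query point maps to (8.805, 19.050) in the un-rotated model frame. The nearest boundary edge runs (11.50, 24.00)→(11.50, 13.00); distance from the point to it = 2.70 mm. The point is inside the cross-section and 2.70 mm from the nearest boundary — more than the 1.6 mm shell width (2 × 0.8), so it's in the infill interior.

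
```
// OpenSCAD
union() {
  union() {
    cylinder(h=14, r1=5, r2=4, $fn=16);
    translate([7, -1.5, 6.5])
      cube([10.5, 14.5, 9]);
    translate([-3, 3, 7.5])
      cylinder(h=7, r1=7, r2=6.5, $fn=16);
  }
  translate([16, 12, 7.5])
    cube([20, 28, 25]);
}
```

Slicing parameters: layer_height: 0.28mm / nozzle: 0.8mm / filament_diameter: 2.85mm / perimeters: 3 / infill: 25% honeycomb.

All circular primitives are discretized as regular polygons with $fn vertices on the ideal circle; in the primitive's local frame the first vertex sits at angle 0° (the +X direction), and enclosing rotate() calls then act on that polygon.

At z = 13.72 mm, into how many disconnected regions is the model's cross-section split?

At z = 13.72 mm: the cone (r1=5→r2=4) has section circumradius 4.020 here — a regular 16-gon; the cube at (7, -1.5) is present — its section is the full 10.5×14.5 rectangle; the cone at (-3, 3): at t=0.889 of its height the radius interpolates to r₁+(r₂−r₁)t = 6.556, giving a regular 16-gon of that circumradius; Taking the union: the regions partially overlap (shared area 38.90 mm²), so overlapping operands fuse into one piece — 2 connected regions; the cube at (16, 12) is present — its section is the full 20×28 rectangle; Merging all regions: the regions partially overlap (shared area 1.50 mm²), so overlapping operands fuse into one piece — 2 connected regions. The result has 2 disconnected regions.

2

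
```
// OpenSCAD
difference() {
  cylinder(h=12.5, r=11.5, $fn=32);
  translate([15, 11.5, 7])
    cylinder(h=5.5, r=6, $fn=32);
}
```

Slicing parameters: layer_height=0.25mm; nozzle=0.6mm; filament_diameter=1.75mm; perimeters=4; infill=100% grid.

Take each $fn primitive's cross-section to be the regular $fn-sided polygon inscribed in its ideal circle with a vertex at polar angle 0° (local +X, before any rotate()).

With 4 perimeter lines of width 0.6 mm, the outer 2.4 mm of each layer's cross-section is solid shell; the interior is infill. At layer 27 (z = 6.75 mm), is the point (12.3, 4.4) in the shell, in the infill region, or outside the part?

outside

At z = 6.75 mm: the r=11.5 cylinder gives a regular 32-gon of circumradius 11.5 (constant along its height); the cylinder at (15, 11.5) is not intersected at this z (z outside [7, 12.5]); After the difference (first − rest): none of the subtracted shapes is present at this height, so the r=11.5 cylinder is unchanged — 1 connected region. Overall, the cross-section is a single solid region. The nearest boundary edge runs (11.28, 2.24)→(10.62, 4.40); distance from the point to it = 1.60 mm. The point is not inside any of the regions above, so it lies outside the cross-section (1.60 mm from the nearest boundary).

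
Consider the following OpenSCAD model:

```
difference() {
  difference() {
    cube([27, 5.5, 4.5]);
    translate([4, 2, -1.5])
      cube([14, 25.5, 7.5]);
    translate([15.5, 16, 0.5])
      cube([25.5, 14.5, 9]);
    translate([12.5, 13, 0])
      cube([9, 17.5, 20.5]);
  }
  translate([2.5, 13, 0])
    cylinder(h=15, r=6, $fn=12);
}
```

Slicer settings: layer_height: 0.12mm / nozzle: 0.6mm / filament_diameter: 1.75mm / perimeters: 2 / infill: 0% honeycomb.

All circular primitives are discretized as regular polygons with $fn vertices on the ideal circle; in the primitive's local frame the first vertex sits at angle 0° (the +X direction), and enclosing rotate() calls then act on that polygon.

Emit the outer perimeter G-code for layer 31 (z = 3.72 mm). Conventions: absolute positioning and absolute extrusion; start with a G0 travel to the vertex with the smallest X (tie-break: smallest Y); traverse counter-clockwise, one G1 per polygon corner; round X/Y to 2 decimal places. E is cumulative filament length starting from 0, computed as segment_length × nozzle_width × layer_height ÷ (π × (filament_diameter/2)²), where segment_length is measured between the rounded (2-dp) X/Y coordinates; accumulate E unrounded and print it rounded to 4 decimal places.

At z = 3.72 mm: the cube (footprint 27×5.5) is included at this height; the cube at (4, 2) is present — its section is the full 14×25.5 rectangle; the 25.5×14.5 cube at (15.5, 16) contributes its full rectangle; the cube at (12.5, 13) (footprint 9×17.5) is included at this height; Subtracting the remaining from the first: starting from the 27×5.5 cube, the 14×25.5 cube at (4, 2) partially overlaps it — only the 49.00 mm² overlap (of its 357.00 mm²) is removed, clipping the outline; the 25.5×14.5 cube at (15.5, 16) misses the remaining region (no effect); the 9×17.5 cube at (12.5, 13) misses the remaining region (no effect) — 1 connected region; the r=6 cylinder at (2.5, 13) contributes a regular 12-gon of circumradius 6; Taking the first minus the rest: starting from that combined region, the r=6 cylinder at (2.5, 13) misses the remaining region (no effect) — 1 connected region. The outline is a single polygon with 8 vertices. Extrusion per mm of travel: 0.6 × 0.12 / (π × 0.875²) = 0.029934. Accumulating E over each segment gives final E = 2.1553.

G0 X0.00 Y0.00 Z3.72
G1 X27.00 Y0.00 E0.8082
G1 X27.00 Y5.50 E0.9729
G1 X18.00 Y5.50 E1.2423
G1 X18.00 Y2.00 E1.3470
G1 X4.00 Y2.00 E1.7661
G1 X4.00 Y5.50 E1.8709
G1 X0.00 Y5.50 E1.9906
G1 X0.00 Y0.00 E2.1553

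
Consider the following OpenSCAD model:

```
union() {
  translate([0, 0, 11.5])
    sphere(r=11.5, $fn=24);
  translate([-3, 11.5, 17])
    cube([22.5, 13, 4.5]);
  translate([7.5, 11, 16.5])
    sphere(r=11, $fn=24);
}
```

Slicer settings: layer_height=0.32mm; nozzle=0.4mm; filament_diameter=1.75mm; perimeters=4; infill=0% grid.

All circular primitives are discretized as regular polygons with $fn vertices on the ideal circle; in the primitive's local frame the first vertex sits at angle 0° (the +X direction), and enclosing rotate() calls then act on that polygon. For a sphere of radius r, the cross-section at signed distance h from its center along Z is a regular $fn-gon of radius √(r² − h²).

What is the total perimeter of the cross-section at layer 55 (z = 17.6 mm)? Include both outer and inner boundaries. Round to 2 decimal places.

At z = 17.6 mm: the sphere: section is a regular 24-gon, circumradius = √(r²−h²) = √(11.5²−6.1²) = 9.749 (perimeter = 2·24·9.749·sin(180°/24) = 61.08 mm); the cube at (-3, 11.5) is present — its section is the full 22.5×13 rectangle (perimeter 71.00 mm); the r=11 sphere at (7.5, 11) contributes a regular 24-gon of circumradius √(11²−1.1²) = 10.945 (perimeter = 2·24·10.945·sin(180°/24) = 68.57 mm); Taking the union: the regions partially overlap (shared area 253.47 mm²), so the edge portions inside another operand are dropped and the merged outline is re-measured after clipping — boundary = 110.34 mm. Overall, the cross-section is a single solid region. Total boundary length (outer) = 110.34 mm.

110.34 mm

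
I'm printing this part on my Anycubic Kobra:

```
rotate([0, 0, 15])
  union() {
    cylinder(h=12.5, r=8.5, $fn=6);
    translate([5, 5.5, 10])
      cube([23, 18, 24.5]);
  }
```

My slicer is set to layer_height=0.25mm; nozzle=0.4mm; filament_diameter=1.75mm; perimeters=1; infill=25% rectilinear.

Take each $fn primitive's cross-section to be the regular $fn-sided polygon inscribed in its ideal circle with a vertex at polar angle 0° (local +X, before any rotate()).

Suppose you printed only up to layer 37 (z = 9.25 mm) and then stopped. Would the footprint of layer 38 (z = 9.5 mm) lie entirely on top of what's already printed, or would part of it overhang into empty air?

Compare the two slices. At z = 9.25: the r=8.5 cylinder gives a regular 6-gon of circumradius 8.5 (constant along its height) (area = (6/2)·8.500²·sin(360°/6) = 187.71 mm²); the cube at (5, 5.5) does not reach this height (z outside [10, 34.5]); Combining (union): only the r=8.5 cylinder is present, so the union is just that shape — area = 187.71 mm²; (whole slice rotated 15° about Z — lengths, areas and connectivity unchanged). At z = 9.5: the cylinder: section is a regular 6-gon, circumradius r=8.5 (area = (6/2)·8.500²·sin(360°/6) = 187.71 mm²); the cube at (5, 5.5) is not intersected at this z (z outside [10, 34.5]); Combining (union): only the r=8.5 cylinder is present, so the union is just that shape — area = 187.71 mm²; (rotated 15° about Z; rotation is an isometry so areas/perimeters/island counts are preserved). Checking containment: the cross-section at z = 9.5 is a subset of the cross-section at z = 9.25.

entirely on top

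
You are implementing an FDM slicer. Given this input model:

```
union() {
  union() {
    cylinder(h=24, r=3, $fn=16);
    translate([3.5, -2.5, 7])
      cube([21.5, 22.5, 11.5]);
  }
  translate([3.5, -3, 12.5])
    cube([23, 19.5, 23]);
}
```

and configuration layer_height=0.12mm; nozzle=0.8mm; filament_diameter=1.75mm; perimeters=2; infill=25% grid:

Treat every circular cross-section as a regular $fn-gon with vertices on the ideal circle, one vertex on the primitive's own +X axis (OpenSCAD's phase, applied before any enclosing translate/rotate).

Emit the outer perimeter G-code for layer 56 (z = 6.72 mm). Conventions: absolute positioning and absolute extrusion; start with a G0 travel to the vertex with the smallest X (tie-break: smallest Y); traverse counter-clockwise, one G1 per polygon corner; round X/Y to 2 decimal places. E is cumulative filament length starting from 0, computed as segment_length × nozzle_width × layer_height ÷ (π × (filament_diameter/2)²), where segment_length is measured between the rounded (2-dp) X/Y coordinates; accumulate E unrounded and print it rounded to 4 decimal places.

At z = 6.72 mm: the r=3 cylinder contributes a regular 16-gon of circumradius 3; the cube at (3.5, -2.5) is absent (z outside [7, 18.5]); Merging all regions: only the r=3 cylinder is present, so the union is just that shape — 1 connected region; the cube at (3.5, -3) is absent (z outside [12.5, 35.5]); Combining (union): only that combined region is present, so the union is just that shape — 1 connected region. The outline is a single polygon with 16 vertices. Extrusion per mm of travel: 0.8 × 0.12 / (π × 0.875²) = 0.039912. Accumulating E over each segment gives final E = 0.7473.

G0 X-3.00 Y0.00 Z6.72
G1 X-2.77 Y-1.15 E0.0468
G1 X-2.12 Y-2.12 E0.0934
G1 X-1.15 Y-2.77 E0.1400
G1 X0.00 Y-3.00 E0.1868
G1 X1.15 Y-2.77 E0.2336
G1 X2.12 Y-2.12 E0.2802
G1 X2.77 Y-1.15 E0.3268
G1 X3.00 Y0.00 E0.3736
G1 X2.77 Y1.15 E0.4205
G1 X2.12 Y2.12 E0.4671
G1 X1.15 Y2.77 E0.5137
G1 X0.00 Y3.00 E0.5605
G1 X-1.15 Y2.77 E0.6073
G1 X-2.12 Y2.12 E0.6539
G1 X-2.77 Y1.15 E0.7005
G1 X-3.00 Y0.00 E0.7473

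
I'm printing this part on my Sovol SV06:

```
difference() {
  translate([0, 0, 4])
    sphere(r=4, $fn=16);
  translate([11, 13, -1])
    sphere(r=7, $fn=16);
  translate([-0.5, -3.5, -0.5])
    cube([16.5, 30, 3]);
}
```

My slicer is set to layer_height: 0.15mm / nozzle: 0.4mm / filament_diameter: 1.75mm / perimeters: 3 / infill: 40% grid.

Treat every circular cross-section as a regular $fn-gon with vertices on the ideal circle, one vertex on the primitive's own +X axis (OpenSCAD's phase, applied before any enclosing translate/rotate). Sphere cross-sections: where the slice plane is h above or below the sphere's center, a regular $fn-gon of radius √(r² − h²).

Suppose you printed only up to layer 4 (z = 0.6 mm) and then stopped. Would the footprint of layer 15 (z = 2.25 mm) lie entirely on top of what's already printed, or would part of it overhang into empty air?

part overhangs

Compare the two slices. At z = 0.6: the r=4 sphere slices to a regular 16-gon of circumradius 2.107 (√(r²−h²) with h=3.4 from center) (area = (16/2)·2.107²·sin(360°/16) = 13.59 mm²); the sphere at (11, 13): section is a regular 16-gon, circumradius = √(r²−h²) = √(7²−1.6²) = 6.815 (area = (16/2)·6.815²·sin(360°/16) = 142.17 mm²); the cube at (-0.5, -3.5) is present — its section is the full 16.5×30 rectangle (area 495.00 mm²); Subtracting the remaining from the first: starting from the r=4 sphere (13.59 mm²), the r=7 sphere at (11, 13) misses the remaining region (no effect); the 16.5×30 cube at (-0.5, -3.5) partially overlaps it — only the 8.85 mm² overlap (of its 495.00 mm²) is removed, clipping the outline — area = 4.74 mm². At z = 2.25: the r=4 sphere contributes a regular 16-gon of circumradius √(4²−1.75²) = 3.597 (area = (16/2)·3.597²·sin(360°/16) = 39.61 mm²); the sphere at (11, 13): section is a regular 16-gon, circumradius = √(r²−h²) = √(7²−3.25²) = 6.200 (area = (16/2)·6.200²·sin(360°/16) = 117.68 mm²); the 16.5×30 cube at (-0.5, -3.5) contributes its full rectangle (area 495.00 mm²); Taking the first minus the rest: starting from the r=4 sphere (39.61 mm²), the r=7 sphere at (11, 13) misses the remaining region (no effect); the 16.5×30 cube at (-0.5, -3.5) partially overlaps it — only the 23.30 mm² overlap (of its 495.00 mm²) is removed, clipping the outline — area = 16.30 mm². Checking containment: at z = 2.25 the cross-section extends beyond the z = 0.6 cross-section by about 11.56 mm².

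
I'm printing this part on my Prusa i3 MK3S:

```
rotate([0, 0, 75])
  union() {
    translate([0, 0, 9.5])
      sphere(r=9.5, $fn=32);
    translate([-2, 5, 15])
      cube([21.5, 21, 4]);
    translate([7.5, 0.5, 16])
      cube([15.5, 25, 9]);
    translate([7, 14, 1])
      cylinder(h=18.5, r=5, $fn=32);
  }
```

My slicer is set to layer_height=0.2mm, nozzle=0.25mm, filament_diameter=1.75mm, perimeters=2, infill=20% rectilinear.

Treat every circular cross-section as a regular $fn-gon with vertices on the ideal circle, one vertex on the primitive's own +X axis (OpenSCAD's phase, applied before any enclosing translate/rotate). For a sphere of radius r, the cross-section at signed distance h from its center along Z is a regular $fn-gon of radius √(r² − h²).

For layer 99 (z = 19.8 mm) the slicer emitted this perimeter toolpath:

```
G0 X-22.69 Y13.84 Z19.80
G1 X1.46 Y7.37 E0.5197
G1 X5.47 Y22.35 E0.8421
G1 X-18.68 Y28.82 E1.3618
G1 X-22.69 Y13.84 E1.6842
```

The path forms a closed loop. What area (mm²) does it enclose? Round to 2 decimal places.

Apply the shoelace formula to the sequence of (X, Y) vertices; enclosed area = 387.71 mm².

387.71 mm²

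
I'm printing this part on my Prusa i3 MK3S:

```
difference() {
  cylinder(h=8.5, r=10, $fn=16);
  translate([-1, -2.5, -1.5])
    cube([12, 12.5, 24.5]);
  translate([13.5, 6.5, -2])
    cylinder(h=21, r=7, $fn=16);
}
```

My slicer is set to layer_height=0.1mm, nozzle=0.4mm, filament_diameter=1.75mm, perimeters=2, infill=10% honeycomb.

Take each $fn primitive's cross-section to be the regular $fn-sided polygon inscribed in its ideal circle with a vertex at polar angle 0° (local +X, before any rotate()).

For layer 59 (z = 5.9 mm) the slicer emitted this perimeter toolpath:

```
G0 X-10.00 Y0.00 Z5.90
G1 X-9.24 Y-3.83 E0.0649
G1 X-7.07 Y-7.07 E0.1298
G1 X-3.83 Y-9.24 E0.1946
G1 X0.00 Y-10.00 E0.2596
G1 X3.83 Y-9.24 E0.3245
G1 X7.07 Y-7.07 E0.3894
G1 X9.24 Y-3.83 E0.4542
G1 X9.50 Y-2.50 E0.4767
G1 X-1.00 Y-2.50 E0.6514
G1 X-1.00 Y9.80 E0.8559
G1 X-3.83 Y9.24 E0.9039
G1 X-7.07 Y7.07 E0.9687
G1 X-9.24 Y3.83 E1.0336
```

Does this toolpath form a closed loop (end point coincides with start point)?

Start point (G0): (-10.00, 0.00). End point (last G1): the path does not return to the start — open.

no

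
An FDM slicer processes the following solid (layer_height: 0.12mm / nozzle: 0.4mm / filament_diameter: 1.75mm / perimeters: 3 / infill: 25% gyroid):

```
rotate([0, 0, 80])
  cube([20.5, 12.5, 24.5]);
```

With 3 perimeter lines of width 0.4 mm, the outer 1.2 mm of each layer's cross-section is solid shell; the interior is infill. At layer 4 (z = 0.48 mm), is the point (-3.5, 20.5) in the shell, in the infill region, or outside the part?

At z = 0.48 mm: the cube (footprint 20.5×12.5) is included at this height; (rotated 80° about Z; rotation is an isometry so areas/perimeters/island counts are preserved). Overall, the cross-section is a single solid region. Undo the 80° rotation: the query point maps to (19.581, 7.007) in the un-rotated model frame. The nearest boundary edge runs (20.50, 0.00)→(20.50, 12.50); distance from the point to it = 0.92 mm. The point is inside the cross-section, 0.92 mm from the nearest boundary — within the 1.2 mm shell band (3 × 0.4).

shell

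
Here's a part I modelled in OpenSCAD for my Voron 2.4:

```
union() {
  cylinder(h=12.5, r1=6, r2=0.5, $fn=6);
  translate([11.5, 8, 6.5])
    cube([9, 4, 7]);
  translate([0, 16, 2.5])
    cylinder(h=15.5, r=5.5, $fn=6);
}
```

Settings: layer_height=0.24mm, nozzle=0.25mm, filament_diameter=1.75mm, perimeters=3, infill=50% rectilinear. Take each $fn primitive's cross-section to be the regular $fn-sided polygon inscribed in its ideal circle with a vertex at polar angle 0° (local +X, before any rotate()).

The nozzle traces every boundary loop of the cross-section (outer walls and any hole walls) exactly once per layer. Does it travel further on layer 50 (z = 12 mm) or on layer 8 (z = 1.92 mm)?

layer 50 (z = 12 mm)

Layer 50 (z = 12): the cone (r1=6→r2=0.5) has section circumradius 0.720 here — a regular 6-gon (perimeter = 2·6·0.720·sin(180°/6) = 4.32 mm); the cube at (11.5, 8) is present — its section is the full 9×4 rectangle (perimeter 26.00 mm); the cylinder at (0, 16): section is a regular 6-gon, circumradius r=5.5 (perimeter = 2·6·5.500·sin(180°/6) = 33.00 mm); Combining (union): the 3 present regions are separate (no shared area or edge), so areas and boundary lengths simply add and each stays a separate island — boundary = 63.32 mm. So its perimeter = 63.32 mm. Layer 8 (z = 1.92): the cone (r1=6→r2=0.5) has section circumradius 5.155 here — a regular 6-gon (perimeter = 2·6·5.155·sin(180°/6) = 30.93 mm); the cube at (11.5, 8) does not reach this height (z outside [6.5, 13.5]); the cylinder at (0, 16) is absent (z outside [2.5, 18]); Combining (union): only the cone is present, so the union is just that shape — boundary = 30.93 mm. So its perimeter = 30.93 mm. Layer 50 is larger (63.32 vs 30.93 mm).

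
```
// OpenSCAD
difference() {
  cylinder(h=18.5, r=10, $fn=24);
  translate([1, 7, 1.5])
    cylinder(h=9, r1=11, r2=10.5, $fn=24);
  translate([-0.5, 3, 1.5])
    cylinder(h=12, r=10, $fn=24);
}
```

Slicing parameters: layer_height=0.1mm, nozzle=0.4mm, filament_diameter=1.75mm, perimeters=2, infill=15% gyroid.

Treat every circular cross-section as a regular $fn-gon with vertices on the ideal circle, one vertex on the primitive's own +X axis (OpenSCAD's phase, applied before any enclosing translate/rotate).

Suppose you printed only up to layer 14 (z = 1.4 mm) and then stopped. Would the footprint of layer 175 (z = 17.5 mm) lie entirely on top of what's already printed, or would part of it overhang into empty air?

entirely on top

Compare the two slices. At z = 1.4: the r=10 cylinder gives a regular 24-gon of circumradius 10 (constant along its height) (area = (24/2)·10.000²·sin(360°/24) = 310.58 mm²); the cone at (1, 7) does not reach this height (z outside [1.5, 10.5]); the cylinder at (-0.5, 3) does not reach this height (z outside [1.5, 13.5]); Taking the first minus the rest: none of the subtracted shapes is present at this height, so the r=10 cylinder is unchanged — area = 310.58 mm². At z = 17.5: the r=10 cylinder gives a regular 24-gon of circumradius 10 (constant along its height) (area = (24/2)·10.000²·sin(360°/24) = 310.58 mm²); the cone at (1, 7) is absent (z outside [1.5, 10.5]); the cylinder at (-0.5, 3) does not reach this height (z outside [1.5, 13.5]); Subtracting the remaining from the first: none of the subtracted shapes is present at this height, so the r=10 cylinder is unchanged — area = 310.58 mm². Checking containment: the cross-section at z = 17.5 is a subset of the cross-section at z = 1.4.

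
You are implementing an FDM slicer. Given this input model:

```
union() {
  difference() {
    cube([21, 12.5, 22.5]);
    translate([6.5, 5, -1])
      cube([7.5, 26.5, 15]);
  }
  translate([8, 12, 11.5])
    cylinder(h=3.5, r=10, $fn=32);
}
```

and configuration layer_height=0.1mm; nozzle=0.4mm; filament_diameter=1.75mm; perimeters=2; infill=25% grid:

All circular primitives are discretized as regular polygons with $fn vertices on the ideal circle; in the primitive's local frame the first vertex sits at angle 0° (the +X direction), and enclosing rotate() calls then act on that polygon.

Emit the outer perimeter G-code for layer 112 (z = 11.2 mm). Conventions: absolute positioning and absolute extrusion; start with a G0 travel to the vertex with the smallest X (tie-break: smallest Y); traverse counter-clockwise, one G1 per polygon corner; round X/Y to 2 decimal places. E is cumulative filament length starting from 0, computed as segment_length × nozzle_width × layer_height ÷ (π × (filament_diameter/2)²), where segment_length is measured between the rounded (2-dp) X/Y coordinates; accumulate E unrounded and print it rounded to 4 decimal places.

At z = 11.2 mm: the cube is present — its section is the full 21×12.5 rectangle; the cube at (6.5, 5) is present — its section is the full 7.5×26.5 rectangle; Subtracting the remaining from the first: starting from the 21×12.5 cube, the 7.5×26.5 cube at (6.5, 5) partially overlaps it — only the 56.25 mm² overlap (of its 198.75 mm²) is removed, clipping the outline — 1 connected region; the cylinder at (8, 12) is not intersected at this z (z outside [11.5, 15]); Merging all regions: only that combined region is present, so the union is just that shape — 1 connected region. The outline is a single polygon with 8 vertices. Extrusion per mm of travel: 0.4 × 0.1 / (π × 0.875²) = 0.016630. Accumulating E over each segment gives final E = 1.3637.

G0 X0.00 Y0.00 Z11.20
G1 X21.00 Y0.00 E0.3492
G1 X21.00 Y12.50 E0.5571
G1 X14.00 Y12.50 E0.6735
G1 X14.00 Y5.00 E0.7982
G1 X6.50 Y5.00 E0.9230
G1 X6.50 Y12.50 E1.0477
G1 X0.00 Y12.50 E1.1558
G1 X0.00 Y0.00 E1.3637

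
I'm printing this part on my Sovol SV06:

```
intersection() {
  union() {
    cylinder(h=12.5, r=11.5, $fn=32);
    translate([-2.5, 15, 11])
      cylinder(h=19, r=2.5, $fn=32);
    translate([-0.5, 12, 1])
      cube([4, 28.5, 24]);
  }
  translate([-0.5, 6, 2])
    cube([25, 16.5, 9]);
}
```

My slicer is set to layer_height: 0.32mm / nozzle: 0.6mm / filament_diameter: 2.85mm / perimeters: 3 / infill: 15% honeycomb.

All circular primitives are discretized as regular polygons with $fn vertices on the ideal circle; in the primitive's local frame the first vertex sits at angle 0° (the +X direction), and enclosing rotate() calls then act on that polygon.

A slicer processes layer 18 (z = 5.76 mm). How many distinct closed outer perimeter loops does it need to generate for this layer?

At z = 5.76 mm: the r=11.5 cylinder contributes a regular 32-gon of circumradius 11.5; the cylinder at (-2.5, 15) is absent (z outside [11, 30]); the 4×28.5 cube at (-0.5, 12) contributes its full rectangle; Combining (union): the 2 present regions are separate (no shared area or edge), so areas and boundary lengths simply add and each stays a separate island — 2 connected regions; the 25×16.5 cube at (-0.5, 6) contributes its full rectangle; Taking the intersection: the 25×16.5 cube at (-0.5, 6) partially overlaps the result so far; clipping to the common part keeps 82.45 mm² — 2 connected regions. The result has 2 disconnected regions.

2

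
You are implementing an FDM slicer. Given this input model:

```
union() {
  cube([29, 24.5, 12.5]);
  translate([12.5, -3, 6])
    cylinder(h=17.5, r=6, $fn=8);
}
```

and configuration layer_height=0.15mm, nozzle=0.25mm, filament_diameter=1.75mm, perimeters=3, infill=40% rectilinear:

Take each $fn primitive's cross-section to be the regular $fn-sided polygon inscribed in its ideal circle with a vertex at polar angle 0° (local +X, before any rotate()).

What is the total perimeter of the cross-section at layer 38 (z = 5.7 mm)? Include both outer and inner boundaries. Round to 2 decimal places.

At z = 5.7 mm: the 29×24.5 cube contributes its full rectangle (perimeter 107.00 mm); the cylinder at (12.5, -3) is not intersected at this z (z outside [6, 23.5]); Combining (union): only the 29×24.5 cube is present, so the union is just that shape — boundary = 107.00 mm. Overall, the cross-section is a single solid region. Total boundary length (outer) = 107.00 mm.

107.00 mm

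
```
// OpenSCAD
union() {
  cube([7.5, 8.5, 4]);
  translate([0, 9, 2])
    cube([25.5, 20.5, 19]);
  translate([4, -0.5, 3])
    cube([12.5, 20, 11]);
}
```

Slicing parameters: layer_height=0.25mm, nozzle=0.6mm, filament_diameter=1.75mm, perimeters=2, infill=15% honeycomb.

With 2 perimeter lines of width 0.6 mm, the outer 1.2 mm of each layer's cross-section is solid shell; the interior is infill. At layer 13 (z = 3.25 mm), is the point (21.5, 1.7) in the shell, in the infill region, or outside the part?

outside

At z = 3.25 mm: the cube (footprint 7.5×8.5) is included at this height; the cube at (0, 9) (footprint 25.5×20.5) is included at this height; the 12.5×20 cube at (4, -0.5) contributes its full rectangle; Merging all regions: the regions partially overlap (shared area 161.00 mm²), so overlapping operands fuse into one piece — 1 connected region. Overall, the cross-section is a single solid region. The nearest boundary edge runs (16.50, 9.00)→(16.50, -0.50); distance from the point to it = 5.00 mm. The point is not inside any of the regions above, so it lies outside the cross-section (5.00 mm from the nearest boundary).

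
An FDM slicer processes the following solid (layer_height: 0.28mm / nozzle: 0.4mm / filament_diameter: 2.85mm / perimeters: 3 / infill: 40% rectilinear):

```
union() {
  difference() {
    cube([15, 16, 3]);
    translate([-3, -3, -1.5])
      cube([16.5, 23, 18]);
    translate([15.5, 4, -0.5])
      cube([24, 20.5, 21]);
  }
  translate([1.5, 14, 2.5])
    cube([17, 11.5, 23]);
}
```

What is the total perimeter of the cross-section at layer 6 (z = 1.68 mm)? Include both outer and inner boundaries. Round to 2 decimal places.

35.00 mm

At z = 1.68 mm: the cube is present — its section is the full 15×16 rectangle (perimeter 62.00 mm); the cube at (-3, -3) is present — its section is the full 16.5×23 rectangle (perimeter 79.00 mm); the cube at (15.5, 4) (footprint 24×20.5) is included at this height (perimeter 89.00 mm); Taking the first minus the rest: starting from the 15×16 cube, the 16.5×23 cube at (-3, -3) partially overlaps it — only the 216.00 mm² overlap (of its 379.50 mm²) is removed, clipping the outline; the 24×20.5 cube at (15.5, 4) misses the remaining region (no effect) — boundary = 35.00 mm; the cube at (1.5, 14) does not reach this height (z outside [2.5, 25.5]); Taking the union: only that combined region is present, so the union is just that shape — boundary = 35.00 mm. Overall, the cross-section is a single solid region. Total boundary length (outer) = 35.00 mm.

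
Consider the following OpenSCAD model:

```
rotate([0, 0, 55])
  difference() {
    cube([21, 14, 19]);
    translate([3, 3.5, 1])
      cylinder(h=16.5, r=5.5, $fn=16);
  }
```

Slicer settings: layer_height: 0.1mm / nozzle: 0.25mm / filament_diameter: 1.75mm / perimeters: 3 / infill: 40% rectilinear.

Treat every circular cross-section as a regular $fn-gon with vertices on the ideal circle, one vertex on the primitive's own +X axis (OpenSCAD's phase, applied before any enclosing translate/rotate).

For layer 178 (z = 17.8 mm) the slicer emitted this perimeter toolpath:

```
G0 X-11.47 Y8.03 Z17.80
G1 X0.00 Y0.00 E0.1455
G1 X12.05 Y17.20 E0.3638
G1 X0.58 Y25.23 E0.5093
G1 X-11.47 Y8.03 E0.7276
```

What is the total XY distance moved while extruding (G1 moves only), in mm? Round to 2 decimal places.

Sum the Euclidean lengths of each G1 segment: total = 70.01 mm.

70.01 mm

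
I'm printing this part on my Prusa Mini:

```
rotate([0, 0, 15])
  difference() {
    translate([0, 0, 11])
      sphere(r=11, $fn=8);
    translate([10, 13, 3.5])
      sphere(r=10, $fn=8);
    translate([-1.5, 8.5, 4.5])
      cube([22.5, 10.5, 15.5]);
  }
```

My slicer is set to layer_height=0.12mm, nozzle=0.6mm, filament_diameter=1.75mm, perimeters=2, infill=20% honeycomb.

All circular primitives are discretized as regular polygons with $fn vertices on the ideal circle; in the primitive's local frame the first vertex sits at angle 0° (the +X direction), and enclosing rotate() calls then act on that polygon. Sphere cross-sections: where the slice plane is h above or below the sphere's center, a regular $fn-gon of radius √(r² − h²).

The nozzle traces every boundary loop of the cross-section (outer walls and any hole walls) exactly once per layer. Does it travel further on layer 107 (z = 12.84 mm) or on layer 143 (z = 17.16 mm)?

Layer 107 (z = 12.84): the r=11 sphere slices to a regular 8-gon of circumradius 10.845 (√(r²−h²) with h=1.84 from center) (perimeter = 2·8·10.845·sin(180°/8) = 66.40 mm); the r=10 sphere at (10, 13) slices to a regular 8-gon of circumradius 3.573 (√(r²−h²) with h=9.34 from center) (perimeter = 2·8·3.573·sin(180°/8) = 21.88 mm); the cube at (-1.5, 8.5) (footprint 22.5×10.5) is included at this height (perimeter 66.00 mm); Subtracting the remaining from the first: starting from the r=11 sphere, the r=10 sphere at (10, 13) misses the remaining region (no effect); the 22.5×10.5 cube at (-1.5, 8.5) partially overlaps it — only the 9.69 mm² overlap (of its 236.25 mm²) is removed, clipping the outline — boundary = 67.54 mm; (whole slice rotated 15° about Z — lengths, areas and connectivity unchanged). So its perimeter = 67.54 mm. Layer 143 (z = 17.16): the r=11 sphere contributes a regular 8-gon of circumradius √(11²−6.16²) = 9.113 (perimeter = 2·8·9.113·sin(180°/8) = 55.80 mm); the sphere at (10, 13) does not reach this height (|z−center|=13.660 > r=10); the 22.5×10.5 cube at (-1.5, 8.5) contributes its full rectangle (perimeter 66.00 mm); After the difference (first − rest): starting from the r=11 sphere, the 22.5×10.5 cube at (-1.5, 8.5) partially overlaps it — only the 0.91 mm² overlap (of its 236.25 mm²) is removed, clipping the outline — boundary = 55.56 mm; (whole slice rotated 15° about Z — lengths, areas and connectivity unchanged). So its perimeter = 55.56 mm. Layer 107 is larger (67.54 vs 55.56 mm).

layer 107 (z = 12.84 mm)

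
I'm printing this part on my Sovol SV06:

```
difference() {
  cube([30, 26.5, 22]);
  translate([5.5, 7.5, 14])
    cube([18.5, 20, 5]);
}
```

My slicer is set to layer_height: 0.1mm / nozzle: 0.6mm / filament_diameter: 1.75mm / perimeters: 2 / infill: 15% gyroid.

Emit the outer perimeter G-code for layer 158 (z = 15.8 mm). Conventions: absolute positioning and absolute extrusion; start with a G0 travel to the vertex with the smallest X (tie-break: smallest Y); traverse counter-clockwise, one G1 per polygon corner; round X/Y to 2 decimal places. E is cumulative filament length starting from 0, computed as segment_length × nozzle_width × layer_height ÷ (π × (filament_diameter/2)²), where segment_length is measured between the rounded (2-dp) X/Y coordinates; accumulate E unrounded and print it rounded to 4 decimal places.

At z = 15.8 mm: the 30×26.5 cube contributes its full rectangle; the 18.5×20 cube at (5.5, 7.5) contributes its full rectangle; Subtracting the remaining from the first: starting from the 30×26.5 cube, the 18.5×20 cube at (5.5, 7.5) partially overlaps it — only the 351.50 mm² overlap (of its 370.00 mm²) is removed, clipping the outline — 1 connected region. The outline is a single polygon with 8 vertices. Extrusion per mm of travel: 0.6 × 0.1 / (π × 0.875²) = 0.024945. Accumulating E over each segment gives final E = 3.7667.

G0 X0.00 Y0.00 Z15.80
G1 X30.00 Y0.00 E0.7484
G1 X30.00 Y26.50 E1.4094
G1 X24.00 Y26.50 E1.5591
G1 X24.00 Y7.50 E2.0330
G1 X5.50 Y7.50 E2.4945
G1 X5.50 Y26.50 E2.9685
G1 X0.00 Y26.50 E3.1057
G1 X0.00 Y0.00 E3.7667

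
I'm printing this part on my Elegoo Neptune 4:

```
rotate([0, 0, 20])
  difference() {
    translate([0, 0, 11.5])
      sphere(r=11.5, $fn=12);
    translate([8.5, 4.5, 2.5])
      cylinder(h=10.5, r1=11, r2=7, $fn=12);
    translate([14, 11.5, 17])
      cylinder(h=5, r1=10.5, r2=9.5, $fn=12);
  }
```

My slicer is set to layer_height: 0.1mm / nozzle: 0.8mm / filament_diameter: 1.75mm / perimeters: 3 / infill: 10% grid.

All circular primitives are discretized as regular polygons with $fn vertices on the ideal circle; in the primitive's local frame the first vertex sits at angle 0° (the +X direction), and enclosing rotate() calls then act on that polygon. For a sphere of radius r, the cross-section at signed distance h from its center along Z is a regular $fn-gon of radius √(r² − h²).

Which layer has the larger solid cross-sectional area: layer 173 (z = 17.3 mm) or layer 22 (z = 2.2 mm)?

Layer 173 (z = 17.3): the r=11.5 sphere slices to a regular 12-gon of circumradius 9.930 (√(r²−h²) with h=5.8 from center) (area = (12/2)·9.930²·sin(360°/12) = 295.83 mm²); the cone at (8.5, 4.5) is absent (z outside [2.5, 13]); the cone at (14, 11.5) contributes a regular 12-gon of circumradius 10.440 (interpolated between r1=10.5 and r2=9.5 at t=0.060) (area = (12/2)·10.440²·sin(360°/12) = 326.98 mm²); Subtracting the remaining from the first: starting from the r=11.5 sphere (295.83 mm²), the cone at (14, 11.5) partially overlaps it — only the 10.11 mm² overlap (of its 326.98 mm²) is removed, clipping the outline — area = 285.72 mm²; (whole slice rotated 20° about Z — lengths, areas and connectivity unchanged). So its area = 285.72 mm². Layer 22 (z = 2.2): the r=11.5 sphere slices to a regular 12-gon of circumradius 6.765 (√(r²−h²) with h=9.3 from center) (area = (12/2)·6.765²·sin(360°/12) = 137.28 mm²); the cone at (8.5, 4.5) is not intersected at this z (z outside [2.5, 13]); the cone at (14, 11.5) does not reach this height (z outside [17, 22]); Taking the first minus the rest: none of the subtracted shapes is present at this height, so the r=11.5 sphere is unchanged — area = 137.28 mm²; (whole slice rotated 20° about Z — lengths, areas and connectivity unchanged). So its area = 137.28 mm². Layer 173 is larger (285.72 vs 137.28 mm²).

layer 173 (z = 17.3 mm)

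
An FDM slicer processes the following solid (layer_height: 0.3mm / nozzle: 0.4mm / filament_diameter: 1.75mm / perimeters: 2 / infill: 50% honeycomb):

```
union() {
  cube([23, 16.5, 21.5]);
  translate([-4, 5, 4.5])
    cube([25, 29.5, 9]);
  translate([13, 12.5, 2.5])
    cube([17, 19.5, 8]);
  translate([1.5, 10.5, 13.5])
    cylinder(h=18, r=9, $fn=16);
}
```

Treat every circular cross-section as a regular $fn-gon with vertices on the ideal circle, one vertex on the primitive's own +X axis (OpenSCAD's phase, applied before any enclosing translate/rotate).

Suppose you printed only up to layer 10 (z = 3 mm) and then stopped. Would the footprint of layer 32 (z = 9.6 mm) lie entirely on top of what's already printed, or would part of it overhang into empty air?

part overhangs

Compare the two slices. At z = 3: the cube (footprint 23×16.5) is included at this height (area 379.50 mm²); the cube at (-4, 5) is absent (z outside [4.5, 13.5]); the cube at (13, 12.5) (footprint 17×19.5) is included at this height (area 331.50 mm²); the cylinder at (1.5, 10.5) is absent (z outside [13.5, 31.5]); Taking the union: the regions partially overlap — summed areas 711.00 mm² minus the doubly-counted overlap 40.00 mm² gives 671.00 mm² — area = 671.00 mm². At z = 9.6: the 23×16.5 cube contributes its full rectangle (area 379.50 mm²); the cube at (-4, 5) is present — its section is the full 25×29.5 rectangle (area 737.50 mm²); the 17×19.5 cube at (13, 12.5) contributes its full rectangle (area 331.50 mm²); the cylinder at (1.5, 10.5) is not intersected at this z (z outside [13.5, 31.5]); Combining (union): the regions partially overlap — summed areas 1448.50 mm² minus the doubly-counted overlap 405.50 mm² gives 1043.00 mm² — area = 1043.00 mm². Checking containment: at z = 9.6 the cross-section extends beyond the z = 3 cross-section by about 372.00 mm².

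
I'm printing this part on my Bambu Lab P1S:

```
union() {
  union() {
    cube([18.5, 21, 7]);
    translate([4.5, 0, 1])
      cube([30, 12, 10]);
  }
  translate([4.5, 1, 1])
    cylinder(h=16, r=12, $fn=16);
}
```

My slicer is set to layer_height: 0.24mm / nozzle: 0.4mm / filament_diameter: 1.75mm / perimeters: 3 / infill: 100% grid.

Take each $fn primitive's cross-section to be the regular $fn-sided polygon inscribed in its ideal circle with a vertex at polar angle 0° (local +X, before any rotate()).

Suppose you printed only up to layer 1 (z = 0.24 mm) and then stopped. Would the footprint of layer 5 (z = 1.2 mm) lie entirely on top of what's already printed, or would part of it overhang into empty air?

part overhangs

Compare the two slices. At z = 0.24: the cube (footprint 18.5×21) is included at this height (area 388.50 mm²); the cube at (4.5, 0) is not intersected at this z (z outside [1, 11]); Merging all regions: only the 18.5×21 cube is present, so the union is just that shape — area = 388.50 mm²; the cylinder at (4.5, 1) does not reach this height (z outside [1, 17]); Merging all regions: only the result so far is present, so the union is just that shape — area = 388.50 mm². At z = 1.2: the 18.5×21 cube contributes its full rectangle (area 388.50 mm²); the cube at (4.5, 0) (footprint 30×12) is included at this height (area 360.00 mm²); Merging all regions: the regions partially overlap — summed areas 748.50 mm² minus the doubly-counted overlap 168.00 mm² gives 580.50 mm² — area = 580.50 mm²; the r=12 cylinder at (4.5, 1) gives a regular 16-gon of circumradius 12 (constant along its height) (area = (16/2)·12.000²·sin(360°/16) = 440.85 mm²); Taking the union: the regions partially overlap — summed areas 1021.35 mm² minus the doubly-counted overlap 178.60 mm² gives 842.75 mm² — area = 842.75 mm². Checking containment: at z = 1.2 the cross-section extends beyond the z = 0.24 cross-section by about 454.25 mm².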